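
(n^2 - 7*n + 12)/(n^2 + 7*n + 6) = (n^2 - 7*n + 12)/(n^2 + 7*n + 6)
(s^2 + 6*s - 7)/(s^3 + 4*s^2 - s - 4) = (s + 7)/(s^2 + 5*s + 4)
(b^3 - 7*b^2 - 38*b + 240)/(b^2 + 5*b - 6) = (b^2 - 13*b + 40)/(b - 1)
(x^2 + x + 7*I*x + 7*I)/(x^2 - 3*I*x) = (x^2 + x + 7*I*x + 7*I)/(x*(x - 3*I))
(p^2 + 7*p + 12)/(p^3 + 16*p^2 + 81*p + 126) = (p + 4)/(p^2 + 13*p + 42)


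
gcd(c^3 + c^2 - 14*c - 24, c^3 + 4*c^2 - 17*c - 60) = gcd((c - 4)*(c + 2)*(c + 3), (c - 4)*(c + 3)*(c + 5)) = c^2 - c - 12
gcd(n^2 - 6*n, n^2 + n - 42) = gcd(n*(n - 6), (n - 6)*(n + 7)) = n - 6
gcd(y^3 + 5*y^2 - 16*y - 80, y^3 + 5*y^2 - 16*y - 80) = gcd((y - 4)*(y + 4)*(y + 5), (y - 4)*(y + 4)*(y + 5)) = y^3 + 5*y^2 - 16*y - 80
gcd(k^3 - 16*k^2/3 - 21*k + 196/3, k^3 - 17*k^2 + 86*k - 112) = k - 7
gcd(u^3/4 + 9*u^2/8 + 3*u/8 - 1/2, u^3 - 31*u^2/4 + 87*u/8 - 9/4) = 1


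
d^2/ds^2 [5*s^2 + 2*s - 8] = 10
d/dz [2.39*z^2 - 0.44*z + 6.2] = 4.78*z - 0.44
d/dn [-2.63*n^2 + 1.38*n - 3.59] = 1.38 - 5.26*n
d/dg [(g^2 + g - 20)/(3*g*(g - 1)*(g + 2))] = (-g^4 - 2*g^3 + 57*g^2 + 40*g - 40)/(3*g^2*(g^4 + 2*g^3 - 3*g^2 - 4*g + 4))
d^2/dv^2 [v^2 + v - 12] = 2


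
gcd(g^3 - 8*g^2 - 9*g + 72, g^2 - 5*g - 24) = g^2 - 5*g - 24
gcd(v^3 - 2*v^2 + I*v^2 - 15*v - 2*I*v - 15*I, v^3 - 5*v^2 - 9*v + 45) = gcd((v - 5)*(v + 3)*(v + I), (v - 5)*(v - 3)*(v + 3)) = v^2 - 2*v - 15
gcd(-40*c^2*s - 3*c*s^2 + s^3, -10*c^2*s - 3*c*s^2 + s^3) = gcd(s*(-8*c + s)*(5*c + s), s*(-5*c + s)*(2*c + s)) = s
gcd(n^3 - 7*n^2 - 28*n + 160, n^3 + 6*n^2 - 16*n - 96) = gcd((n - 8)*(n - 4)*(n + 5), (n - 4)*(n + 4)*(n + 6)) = n - 4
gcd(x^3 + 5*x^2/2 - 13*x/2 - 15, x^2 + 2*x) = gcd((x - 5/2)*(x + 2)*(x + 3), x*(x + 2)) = x + 2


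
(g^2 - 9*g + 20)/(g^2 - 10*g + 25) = (g - 4)/(g - 5)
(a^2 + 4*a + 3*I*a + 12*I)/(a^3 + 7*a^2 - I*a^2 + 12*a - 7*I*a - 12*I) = (a + 3*I)/(a^2 + a*(3 - I) - 3*I)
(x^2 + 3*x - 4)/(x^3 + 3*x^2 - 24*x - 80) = (x - 1)/(x^2 - x - 20)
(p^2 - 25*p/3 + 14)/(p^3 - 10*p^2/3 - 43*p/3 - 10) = (3*p - 7)/(3*p^2 + 8*p + 5)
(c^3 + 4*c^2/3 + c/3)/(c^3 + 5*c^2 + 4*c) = (c + 1/3)/(c + 4)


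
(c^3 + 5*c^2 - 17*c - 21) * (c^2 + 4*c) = c^5 + 9*c^4 + 3*c^3 - 89*c^2 - 84*c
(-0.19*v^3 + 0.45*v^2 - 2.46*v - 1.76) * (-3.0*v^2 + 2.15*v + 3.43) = 0.57*v^5 - 1.7585*v^4 + 7.6958*v^3 + 1.5345*v^2 - 12.2218*v - 6.0368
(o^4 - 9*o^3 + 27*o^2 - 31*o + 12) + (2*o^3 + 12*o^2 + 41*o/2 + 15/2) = o^4 - 7*o^3 + 39*o^2 - 21*o/2 + 39/2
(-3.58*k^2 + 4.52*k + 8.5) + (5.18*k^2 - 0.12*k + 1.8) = 1.6*k^2 + 4.4*k + 10.3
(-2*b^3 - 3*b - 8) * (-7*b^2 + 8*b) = 14*b^5 - 16*b^4 + 21*b^3 + 32*b^2 - 64*b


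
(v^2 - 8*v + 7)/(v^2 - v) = (v - 7)/v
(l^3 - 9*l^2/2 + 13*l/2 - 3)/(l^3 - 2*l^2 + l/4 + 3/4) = 2*(l - 2)/(2*l + 1)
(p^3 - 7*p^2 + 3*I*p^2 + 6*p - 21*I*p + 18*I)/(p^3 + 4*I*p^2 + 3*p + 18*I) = (p^2 - 7*p + 6)/(p^2 + I*p + 6)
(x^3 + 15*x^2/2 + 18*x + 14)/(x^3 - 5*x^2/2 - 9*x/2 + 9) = (2*x^2 + 11*x + 14)/(2*x^2 - 9*x + 9)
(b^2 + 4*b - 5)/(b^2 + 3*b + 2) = (b^2 + 4*b - 5)/(b^2 + 3*b + 2)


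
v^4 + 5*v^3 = v^3*(v + 5)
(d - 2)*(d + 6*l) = d^2 + 6*d*l - 2*d - 12*l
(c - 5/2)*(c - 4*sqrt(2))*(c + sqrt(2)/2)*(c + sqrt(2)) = c^4 - 5*sqrt(2)*c^3/2 - 5*c^3/2 - 11*c^2 + 25*sqrt(2)*c^2/4 - 4*sqrt(2)*c + 55*c/2 + 10*sqrt(2)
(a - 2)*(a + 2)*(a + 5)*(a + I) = a^4 + 5*a^3 + I*a^3 - 4*a^2 + 5*I*a^2 - 20*a - 4*I*a - 20*I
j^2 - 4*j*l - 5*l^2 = (j - 5*l)*(j + l)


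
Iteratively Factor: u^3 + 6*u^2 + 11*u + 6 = (u + 3)*(u^2 + 3*u + 2) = (u + 2)*(u + 3)*(u + 1)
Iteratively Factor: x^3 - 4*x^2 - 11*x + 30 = (x - 5)*(x^2 + x - 6) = (x - 5)*(x + 3)*(x - 2)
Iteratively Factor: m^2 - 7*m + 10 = (m - 5)*(m - 2)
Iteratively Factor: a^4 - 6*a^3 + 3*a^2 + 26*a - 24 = (a - 3)*(a^3 - 3*a^2 - 6*a + 8) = (a - 4)*(a - 3)*(a^2 + a - 2) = (a - 4)*(a - 3)*(a - 1)*(a + 2)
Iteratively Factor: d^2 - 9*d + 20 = (d - 5)*(d - 4)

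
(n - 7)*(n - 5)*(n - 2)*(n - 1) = n^4 - 15*n^3 + 73*n^2 - 129*n + 70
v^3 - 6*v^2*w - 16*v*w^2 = v*(v - 8*w)*(v + 2*w)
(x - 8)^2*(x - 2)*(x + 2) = x^4 - 16*x^3 + 60*x^2 + 64*x - 256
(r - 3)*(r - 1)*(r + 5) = r^3 + r^2 - 17*r + 15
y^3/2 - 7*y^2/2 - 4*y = y*(y/2 + 1/2)*(y - 8)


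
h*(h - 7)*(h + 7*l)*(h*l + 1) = h^4*l + 7*h^3*l^2 - 7*h^3*l + h^3 - 49*h^2*l^2 + 7*h^2*l - 7*h^2 - 49*h*l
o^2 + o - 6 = (o - 2)*(o + 3)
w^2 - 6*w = w*(w - 6)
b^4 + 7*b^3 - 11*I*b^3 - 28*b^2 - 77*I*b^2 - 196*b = b*(b + 7)*(b - 7*I)*(b - 4*I)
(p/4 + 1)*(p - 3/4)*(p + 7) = p^3/4 + 41*p^2/16 + 79*p/16 - 21/4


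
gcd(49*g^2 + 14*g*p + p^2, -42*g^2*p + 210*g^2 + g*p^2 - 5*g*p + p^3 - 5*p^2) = 7*g + p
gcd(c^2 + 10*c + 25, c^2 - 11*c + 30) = 1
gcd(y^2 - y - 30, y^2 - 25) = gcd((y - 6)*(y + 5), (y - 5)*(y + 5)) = y + 5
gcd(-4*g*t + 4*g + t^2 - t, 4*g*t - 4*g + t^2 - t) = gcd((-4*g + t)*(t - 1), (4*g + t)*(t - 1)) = t - 1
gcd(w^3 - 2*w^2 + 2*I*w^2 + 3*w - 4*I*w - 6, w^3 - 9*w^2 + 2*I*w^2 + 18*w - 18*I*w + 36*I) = 1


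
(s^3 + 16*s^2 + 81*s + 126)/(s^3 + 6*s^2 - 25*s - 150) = (s^2 + 10*s + 21)/(s^2 - 25)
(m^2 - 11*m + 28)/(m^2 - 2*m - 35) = (m - 4)/(m + 5)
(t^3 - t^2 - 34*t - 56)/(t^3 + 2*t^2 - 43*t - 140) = (t + 2)/(t + 5)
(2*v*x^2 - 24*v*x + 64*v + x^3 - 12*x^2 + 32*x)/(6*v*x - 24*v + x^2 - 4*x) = (2*v*x - 16*v + x^2 - 8*x)/(6*v + x)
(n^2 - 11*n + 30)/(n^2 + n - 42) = (n - 5)/(n + 7)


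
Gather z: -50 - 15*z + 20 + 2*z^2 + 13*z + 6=2*z^2 - 2*z - 24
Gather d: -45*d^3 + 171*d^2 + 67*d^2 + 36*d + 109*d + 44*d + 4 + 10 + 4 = -45*d^3 + 238*d^2 + 189*d + 18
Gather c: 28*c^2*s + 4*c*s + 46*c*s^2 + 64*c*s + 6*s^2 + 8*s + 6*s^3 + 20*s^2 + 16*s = 28*c^2*s + c*(46*s^2 + 68*s) + 6*s^3 + 26*s^2 + 24*s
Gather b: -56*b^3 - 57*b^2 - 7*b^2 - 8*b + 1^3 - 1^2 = -56*b^3 - 64*b^2 - 8*b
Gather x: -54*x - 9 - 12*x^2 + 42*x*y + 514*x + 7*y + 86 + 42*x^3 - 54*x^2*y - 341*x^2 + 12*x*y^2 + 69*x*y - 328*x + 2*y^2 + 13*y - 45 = 42*x^3 + x^2*(-54*y - 353) + x*(12*y^2 + 111*y + 132) + 2*y^2 + 20*y + 32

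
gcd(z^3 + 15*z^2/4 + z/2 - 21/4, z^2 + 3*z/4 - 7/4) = z^2 + 3*z/4 - 7/4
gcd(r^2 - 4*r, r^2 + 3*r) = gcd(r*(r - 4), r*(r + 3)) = r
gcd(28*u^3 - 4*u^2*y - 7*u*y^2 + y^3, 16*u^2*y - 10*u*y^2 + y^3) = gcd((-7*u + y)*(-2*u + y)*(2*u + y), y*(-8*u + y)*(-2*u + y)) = -2*u + y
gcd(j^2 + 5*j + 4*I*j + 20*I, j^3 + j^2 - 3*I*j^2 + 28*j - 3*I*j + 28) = j + 4*I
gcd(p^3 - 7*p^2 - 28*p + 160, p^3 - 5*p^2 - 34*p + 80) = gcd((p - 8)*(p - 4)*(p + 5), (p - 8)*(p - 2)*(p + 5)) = p^2 - 3*p - 40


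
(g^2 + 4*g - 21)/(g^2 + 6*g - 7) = (g - 3)/(g - 1)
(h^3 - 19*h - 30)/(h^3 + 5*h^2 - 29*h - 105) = (h + 2)/(h + 7)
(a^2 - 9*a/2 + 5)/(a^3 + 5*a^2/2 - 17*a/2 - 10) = (a - 2)/(a^2 + 5*a + 4)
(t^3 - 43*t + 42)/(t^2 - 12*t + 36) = (t^2 + 6*t - 7)/(t - 6)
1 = 1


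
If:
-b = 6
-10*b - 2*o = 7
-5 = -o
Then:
No Solution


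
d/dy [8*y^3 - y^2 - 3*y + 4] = 24*y^2 - 2*y - 3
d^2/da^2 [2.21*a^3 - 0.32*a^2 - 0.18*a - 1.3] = 13.26*a - 0.64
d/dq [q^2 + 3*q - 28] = 2*q + 3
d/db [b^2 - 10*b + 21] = 2*b - 10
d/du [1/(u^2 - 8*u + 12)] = 2*(4 - u)/(u^2 - 8*u + 12)^2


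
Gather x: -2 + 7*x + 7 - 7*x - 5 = 0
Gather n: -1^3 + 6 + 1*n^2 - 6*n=n^2 - 6*n + 5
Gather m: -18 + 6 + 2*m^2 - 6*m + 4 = 2*m^2 - 6*m - 8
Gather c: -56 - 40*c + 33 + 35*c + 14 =-5*c - 9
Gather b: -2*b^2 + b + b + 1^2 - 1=-2*b^2 + 2*b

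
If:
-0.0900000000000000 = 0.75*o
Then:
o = -0.12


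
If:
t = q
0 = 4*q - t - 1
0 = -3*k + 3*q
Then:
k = 1/3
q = 1/3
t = 1/3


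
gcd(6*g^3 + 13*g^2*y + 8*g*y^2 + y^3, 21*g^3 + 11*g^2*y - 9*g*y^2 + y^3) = g + y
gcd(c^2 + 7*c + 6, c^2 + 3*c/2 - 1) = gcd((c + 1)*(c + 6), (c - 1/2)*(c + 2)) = 1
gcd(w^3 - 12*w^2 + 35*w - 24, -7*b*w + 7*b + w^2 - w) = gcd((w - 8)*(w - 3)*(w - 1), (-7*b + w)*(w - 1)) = w - 1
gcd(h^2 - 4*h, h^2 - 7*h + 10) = 1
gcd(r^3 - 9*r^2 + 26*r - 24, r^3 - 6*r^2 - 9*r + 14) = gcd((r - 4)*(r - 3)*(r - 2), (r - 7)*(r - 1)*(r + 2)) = 1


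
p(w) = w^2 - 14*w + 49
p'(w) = 2*w - 14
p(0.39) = 43.69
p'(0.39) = -13.22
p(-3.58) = 111.94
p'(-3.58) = -21.16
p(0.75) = 39.06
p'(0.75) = -12.50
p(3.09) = 15.29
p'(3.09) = -7.82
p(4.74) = 5.11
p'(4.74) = -4.52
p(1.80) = 27.04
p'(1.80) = -10.40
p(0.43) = 43.16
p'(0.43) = -13.14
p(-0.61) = 57.91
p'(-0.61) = -15.22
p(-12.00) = 361.00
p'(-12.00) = -38.00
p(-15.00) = 484.00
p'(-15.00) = -44.00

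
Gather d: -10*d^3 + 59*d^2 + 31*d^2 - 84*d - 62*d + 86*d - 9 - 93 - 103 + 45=-10*d^3 + 90*d^2 - 60*d - 160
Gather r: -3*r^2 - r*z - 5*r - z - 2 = -3*r^2 + r*(-z - 5) - z - 2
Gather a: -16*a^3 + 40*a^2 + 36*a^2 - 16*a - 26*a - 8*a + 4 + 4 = -16*a^3 + 76*a^2 - 50*a + 8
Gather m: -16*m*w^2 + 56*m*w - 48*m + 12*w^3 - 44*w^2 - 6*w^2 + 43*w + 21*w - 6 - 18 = m*(-16*w^2 + 56*w - 48) + 12*w^3 - 50*w^2 + 64*w - 24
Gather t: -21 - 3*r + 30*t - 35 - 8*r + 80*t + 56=-11*r + 110*t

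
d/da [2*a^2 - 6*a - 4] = 4*a - 6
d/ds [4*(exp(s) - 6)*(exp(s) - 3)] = (8*exp(s) - 36)*exp(s)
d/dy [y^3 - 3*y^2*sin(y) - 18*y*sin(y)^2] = -3*y^2*cos(y) + 3*y^2 - 6*y*sin(y) - 18*y*sin(2*y) - 18*sin(y)^2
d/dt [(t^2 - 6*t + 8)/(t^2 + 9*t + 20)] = 3*(5*t^2 + 8*t - 64)/(t^4 + 18*t^3 + 121*t^2 + 360*t + 400)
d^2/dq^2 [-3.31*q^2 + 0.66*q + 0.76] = -6.62000000000000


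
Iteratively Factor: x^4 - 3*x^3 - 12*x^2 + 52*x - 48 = (x - 3)*(x^3 - 12*x + 16) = (x - 3)*(x - 2)*(x^2 + 2*x - 8) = (x - 3)*(x - 2)*(x + 4)*(x - 2)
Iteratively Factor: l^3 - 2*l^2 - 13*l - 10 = (l + 1)*(l^2 - 3*l - 10) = (l - 5)*(l + 1)*(l + 2)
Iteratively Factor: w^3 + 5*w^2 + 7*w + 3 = (w + 3)*(w^2 + 2*w + 1) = (w + 1)*(w + 3)*(w + 1)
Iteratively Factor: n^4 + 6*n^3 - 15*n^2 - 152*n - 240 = (n - 5)*(n^3 + 11*n^2 + 40*n + 48) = (n - 5)*(n + 4)*(n^2 + 7*n + 12) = (n - 5)*(n + 4)^2*(n + 3)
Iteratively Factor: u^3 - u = (u + 1)*(u^2 - u) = u*(u + 1)*(u - 1)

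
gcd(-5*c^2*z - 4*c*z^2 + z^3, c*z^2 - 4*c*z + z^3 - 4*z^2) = c*z + z^2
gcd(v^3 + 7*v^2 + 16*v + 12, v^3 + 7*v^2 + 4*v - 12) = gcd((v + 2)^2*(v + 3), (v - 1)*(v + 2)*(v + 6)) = v + 2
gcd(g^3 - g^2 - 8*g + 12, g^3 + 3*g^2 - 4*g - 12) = g^2 + g - 6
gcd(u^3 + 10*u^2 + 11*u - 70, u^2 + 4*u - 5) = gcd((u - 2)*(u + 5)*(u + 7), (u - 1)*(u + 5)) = u + 5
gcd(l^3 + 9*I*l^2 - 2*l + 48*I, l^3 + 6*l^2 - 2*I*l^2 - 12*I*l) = l - 2*I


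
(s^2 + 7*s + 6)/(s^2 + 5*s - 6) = (s + 1)/(s - 1)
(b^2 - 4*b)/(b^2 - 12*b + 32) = b/(b - 8)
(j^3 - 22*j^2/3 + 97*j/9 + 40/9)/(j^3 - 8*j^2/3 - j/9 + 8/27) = 3*(j - 5)/(3*j - 1)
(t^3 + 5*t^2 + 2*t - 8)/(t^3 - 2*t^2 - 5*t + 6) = (t + 4)/(t - 3)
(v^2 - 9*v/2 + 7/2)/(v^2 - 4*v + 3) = (v - 7/2)/(v - 3)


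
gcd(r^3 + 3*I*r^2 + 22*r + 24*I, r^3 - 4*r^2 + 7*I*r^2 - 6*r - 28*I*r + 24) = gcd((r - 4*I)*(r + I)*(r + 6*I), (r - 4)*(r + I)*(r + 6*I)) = r^2 + 7*I*r - 6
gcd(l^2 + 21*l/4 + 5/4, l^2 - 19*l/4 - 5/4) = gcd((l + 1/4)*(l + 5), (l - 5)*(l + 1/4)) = l + 1/4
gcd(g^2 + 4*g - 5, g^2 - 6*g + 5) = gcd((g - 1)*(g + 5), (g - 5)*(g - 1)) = g - 1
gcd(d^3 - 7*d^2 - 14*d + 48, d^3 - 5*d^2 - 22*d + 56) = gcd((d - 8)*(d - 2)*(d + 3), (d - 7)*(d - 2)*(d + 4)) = d - 2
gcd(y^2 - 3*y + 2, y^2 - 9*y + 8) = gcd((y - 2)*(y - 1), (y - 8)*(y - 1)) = y - 1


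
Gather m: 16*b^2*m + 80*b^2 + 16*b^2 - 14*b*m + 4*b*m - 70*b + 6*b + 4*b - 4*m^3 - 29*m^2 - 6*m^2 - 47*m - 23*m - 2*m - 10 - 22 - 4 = 96*b^2 - 60*b - 4*m^3 - 35*m^2 + m*(16*b^2 - 10*b - 72) - 36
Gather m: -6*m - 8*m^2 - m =-8*m^2 - 7*m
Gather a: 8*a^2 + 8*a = 8*a^2 + 8*a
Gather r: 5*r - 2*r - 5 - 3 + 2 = 3*r - 6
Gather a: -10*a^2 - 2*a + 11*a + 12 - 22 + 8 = -10*a^2 + 9*a - 2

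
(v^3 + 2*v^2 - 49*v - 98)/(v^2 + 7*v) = v - 5 - 14/v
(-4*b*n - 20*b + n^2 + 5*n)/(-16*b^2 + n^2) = (n + 5)/(4*b + n)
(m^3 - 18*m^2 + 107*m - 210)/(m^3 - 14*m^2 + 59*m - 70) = (m - 6)/(m - 2)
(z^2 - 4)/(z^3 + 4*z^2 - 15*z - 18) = (z^2 - 4)/(z^3 + 4*z^2 - 15*z - 18)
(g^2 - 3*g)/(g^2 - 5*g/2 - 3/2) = 2*g/(2*g + 1)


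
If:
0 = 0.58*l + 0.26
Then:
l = -0.45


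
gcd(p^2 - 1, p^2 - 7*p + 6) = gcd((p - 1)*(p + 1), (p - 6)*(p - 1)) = p - 1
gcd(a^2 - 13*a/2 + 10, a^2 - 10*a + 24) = a - 4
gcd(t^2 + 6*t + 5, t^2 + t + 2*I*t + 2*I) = t + 1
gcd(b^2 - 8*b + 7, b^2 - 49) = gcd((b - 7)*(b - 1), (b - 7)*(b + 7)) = b - 7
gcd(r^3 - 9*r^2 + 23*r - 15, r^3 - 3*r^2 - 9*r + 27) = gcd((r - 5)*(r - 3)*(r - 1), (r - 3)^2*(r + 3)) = r - 3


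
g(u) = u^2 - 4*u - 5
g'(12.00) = 20.00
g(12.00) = 91.00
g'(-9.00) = -22.00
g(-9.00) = 112.00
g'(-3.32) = -10.64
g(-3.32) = 19.30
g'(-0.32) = -4.64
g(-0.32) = -3.62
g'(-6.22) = -16.44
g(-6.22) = 58.57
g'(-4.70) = -13.40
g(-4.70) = 35.89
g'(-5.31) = -14.62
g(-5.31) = 44.44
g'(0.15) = -3.70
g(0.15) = -5.58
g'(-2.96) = -9.92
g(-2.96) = 15.60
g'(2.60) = 1.20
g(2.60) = -8.64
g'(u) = 2*u - 4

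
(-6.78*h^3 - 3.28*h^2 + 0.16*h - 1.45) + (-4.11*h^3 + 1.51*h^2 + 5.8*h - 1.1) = -10.89*h^3 - 1.77*h^2 + 5.96*h - 2.55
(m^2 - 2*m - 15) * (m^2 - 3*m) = m^4 - 5*m^3 - 9*m^2 + 45*m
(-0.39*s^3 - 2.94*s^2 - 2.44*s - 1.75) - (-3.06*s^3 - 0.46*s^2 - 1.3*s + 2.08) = 2.67*s^3 - 2.48*s^2 - 1.14*s - 3.83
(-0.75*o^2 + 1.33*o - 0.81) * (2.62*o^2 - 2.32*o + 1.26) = -1.965*o^4 + 5.2246*o^3 - 6.1528*o^2 + 3.555*o - 1.0206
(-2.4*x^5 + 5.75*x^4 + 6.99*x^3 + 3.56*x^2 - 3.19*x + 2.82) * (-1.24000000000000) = 2.976*x^5 - 7.13*x^4 - 8.6676*x^3 - 4.4144*x^2 + 3.9556*x - 3.4968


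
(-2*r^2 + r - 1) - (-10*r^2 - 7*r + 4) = 8*r^2 + 8*r - 5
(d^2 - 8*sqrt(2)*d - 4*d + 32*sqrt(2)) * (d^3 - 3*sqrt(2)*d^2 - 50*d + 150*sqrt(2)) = d^5 - 11*sqrt(2)*d^4 - 4*d^4 - 2*d^3 + 44*sqrt(2)*d^3 + 8*d^2 + 550*sqrt(2)*d^2 - 2200*sqrt(2)*d - 2400*d + 9600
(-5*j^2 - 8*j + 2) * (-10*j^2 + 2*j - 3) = 50*j^4 + 70*j^3 - 21*j^2 + 28*j - 6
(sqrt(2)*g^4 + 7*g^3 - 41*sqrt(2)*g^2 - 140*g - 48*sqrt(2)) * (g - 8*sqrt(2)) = sqrt(2)*g^5 - 9*g^4 - 97*sqrt(2)*g^3 + 516*g^2 + 1072*sqrt(2)*g + 768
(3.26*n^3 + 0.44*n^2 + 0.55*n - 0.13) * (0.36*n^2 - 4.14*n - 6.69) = 1.1736*n^5 - 13.338*n^4 - 23.433*n^3 - 5.2674*n^2 - 3.1413*n + 0.8697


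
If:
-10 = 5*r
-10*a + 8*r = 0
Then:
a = -8/5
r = -2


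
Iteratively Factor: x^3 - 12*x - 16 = (x + 2)*(x^2 - 2*x - 8) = (x - 4)*(x + 2)*(x + 2)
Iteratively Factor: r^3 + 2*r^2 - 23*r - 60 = (r + 3)*(r^2 - r - 20) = (r - 5)*(r + 3)*(r + 4)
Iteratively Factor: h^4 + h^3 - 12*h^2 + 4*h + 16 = (h + 1)*(h^3 - 12*h + 16) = (h - 2)*(h + 1)*(h^2 + 2*h - 8) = (h - 2)^2*(h + 1)*(h + 4)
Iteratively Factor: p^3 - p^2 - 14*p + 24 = (p + 4)*(p^2 - 5*p + 6) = (p - 3)*(p + 4)*(p - 2)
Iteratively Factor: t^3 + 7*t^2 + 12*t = (t)*(t^2 + 7*t + 12) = t*(t + 4)*(t + 3)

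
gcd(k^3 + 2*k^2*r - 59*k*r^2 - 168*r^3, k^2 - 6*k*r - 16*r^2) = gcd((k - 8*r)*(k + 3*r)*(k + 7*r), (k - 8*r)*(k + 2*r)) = -k + 8*r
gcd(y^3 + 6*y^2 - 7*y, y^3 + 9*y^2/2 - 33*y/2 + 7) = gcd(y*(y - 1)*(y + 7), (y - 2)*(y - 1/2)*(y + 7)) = y + 7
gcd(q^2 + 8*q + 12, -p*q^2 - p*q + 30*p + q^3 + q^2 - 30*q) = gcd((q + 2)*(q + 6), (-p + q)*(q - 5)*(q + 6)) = q + 6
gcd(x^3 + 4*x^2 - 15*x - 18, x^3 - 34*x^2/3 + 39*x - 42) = x - 3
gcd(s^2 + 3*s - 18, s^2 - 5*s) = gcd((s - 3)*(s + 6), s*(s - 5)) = 1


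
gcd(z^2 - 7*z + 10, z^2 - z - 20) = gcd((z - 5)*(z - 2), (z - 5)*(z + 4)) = z - 5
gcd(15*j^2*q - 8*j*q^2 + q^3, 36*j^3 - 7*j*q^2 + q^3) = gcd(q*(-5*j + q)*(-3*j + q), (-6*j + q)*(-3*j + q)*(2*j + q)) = -3*j + q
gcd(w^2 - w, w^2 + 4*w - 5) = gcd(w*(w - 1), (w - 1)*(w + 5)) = w - 1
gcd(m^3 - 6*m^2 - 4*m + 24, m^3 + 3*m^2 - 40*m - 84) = m^2 - 4*m - 12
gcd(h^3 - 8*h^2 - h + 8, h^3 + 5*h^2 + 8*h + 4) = h + 1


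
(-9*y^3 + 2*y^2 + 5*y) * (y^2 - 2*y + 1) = -9*y^5 + 20*y^4 - 8*y^3 - 8*y^2 + 5*y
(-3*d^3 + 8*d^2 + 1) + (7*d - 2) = -3*d^3 + 8*d^2 + 7*d - 1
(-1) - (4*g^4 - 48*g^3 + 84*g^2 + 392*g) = -4*g^4 + 48*g^3 - 84*g^2 - 392*g - 1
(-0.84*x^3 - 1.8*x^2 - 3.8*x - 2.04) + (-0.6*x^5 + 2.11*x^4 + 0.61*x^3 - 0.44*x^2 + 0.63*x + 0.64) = -0.6*x^5 + 2.11*x^4 - 0.23*x^3 - 2.24*x^2 - 3.17*x - 1.4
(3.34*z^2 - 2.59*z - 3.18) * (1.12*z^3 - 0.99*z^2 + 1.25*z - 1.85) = 3.7408*z^5 - 6.2074*z^4 + 3.1775*z^3 - 6.2683*z^2 + 0.8165*z + 5.883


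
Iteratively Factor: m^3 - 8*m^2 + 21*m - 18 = (m - 3)*(m^2 - 5*m + 6) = (m - 3)*(m - 2)*(m - 3)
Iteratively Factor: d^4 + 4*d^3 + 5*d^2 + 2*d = (d)*(d^3 + 4*d^2 + 5*d + 2) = d*(d + 1)*(d^2 + 3*d + 2) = d*(d + 1)^2*(d + 2)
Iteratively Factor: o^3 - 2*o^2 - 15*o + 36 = (o - 3)*(o^2 + o - 12) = (o - 3)*(o + 4)*(o - 3)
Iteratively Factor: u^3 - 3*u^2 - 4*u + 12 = (u + 2)*(u^2 - 5*u + 6) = (u - 3)*(u + 2)*(u - 2)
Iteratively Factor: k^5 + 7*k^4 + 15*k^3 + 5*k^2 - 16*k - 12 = (k - 1)*(k^4 + 8*k^3 + 23*k^2 + 28*k + 12) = (k - 1)*(k + 2)*(k^3 + 6*k^2 + 11*k + 6) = (k - 1)*(k + 2)*(k + 3)*(k^2 + 3*k + 2) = (k - 1)*(k + 2)^2*(k + 3)*(k + 1)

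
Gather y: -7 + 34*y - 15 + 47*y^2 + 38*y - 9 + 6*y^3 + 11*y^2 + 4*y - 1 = 6*y^3 + 58*y^2 + 76*y - 32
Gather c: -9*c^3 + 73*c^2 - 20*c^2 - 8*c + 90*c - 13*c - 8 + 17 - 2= -9*c^3 + 53*c^2 + 69*c + 7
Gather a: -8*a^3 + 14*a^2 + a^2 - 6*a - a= -8*a^3 + 15*a^2 - 7*a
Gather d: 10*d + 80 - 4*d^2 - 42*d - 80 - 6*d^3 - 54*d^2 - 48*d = -6*d^3 - 58*d^2 - 80*d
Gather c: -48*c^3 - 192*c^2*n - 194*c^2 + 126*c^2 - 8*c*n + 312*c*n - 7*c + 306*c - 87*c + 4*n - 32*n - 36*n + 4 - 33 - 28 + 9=-48*c^3 + c^2*(-192*n - 68) + c*(304*n + 212) - 64*n - 48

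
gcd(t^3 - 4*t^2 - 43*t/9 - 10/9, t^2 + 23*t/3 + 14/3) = t + 2/3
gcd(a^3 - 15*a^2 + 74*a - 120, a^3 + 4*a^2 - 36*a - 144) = a - 6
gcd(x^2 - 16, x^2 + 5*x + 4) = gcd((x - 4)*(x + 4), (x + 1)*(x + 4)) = x + 4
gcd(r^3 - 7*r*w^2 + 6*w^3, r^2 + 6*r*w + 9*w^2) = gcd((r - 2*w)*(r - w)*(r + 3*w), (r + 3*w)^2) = r + 3*w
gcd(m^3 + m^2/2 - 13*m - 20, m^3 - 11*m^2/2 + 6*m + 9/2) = 1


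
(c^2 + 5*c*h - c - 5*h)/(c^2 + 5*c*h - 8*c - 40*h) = (c - 1)/(c - 8)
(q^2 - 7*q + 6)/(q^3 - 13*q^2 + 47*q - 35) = (q - 6)/(q^2 - 12*q + 35)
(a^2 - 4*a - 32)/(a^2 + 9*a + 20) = (a - 8)/(a + 5)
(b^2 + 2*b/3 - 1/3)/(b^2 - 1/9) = 3*(b + 1)/(3*b + 1)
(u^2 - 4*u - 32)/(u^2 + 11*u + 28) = (u - 8)/(u + 7)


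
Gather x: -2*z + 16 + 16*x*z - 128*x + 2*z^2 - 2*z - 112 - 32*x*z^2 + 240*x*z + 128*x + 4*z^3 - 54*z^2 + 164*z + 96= x*(-32*z^2 + 256*z) + 4*z^3 - 52*z^2 + 160*z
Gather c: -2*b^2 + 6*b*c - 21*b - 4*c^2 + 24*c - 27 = -2*b^2 - 21*b - 4*c^2 + c*(6*b + 24) - 27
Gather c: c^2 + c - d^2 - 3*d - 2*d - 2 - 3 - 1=c^2 + c - d^2 - 5*d - 6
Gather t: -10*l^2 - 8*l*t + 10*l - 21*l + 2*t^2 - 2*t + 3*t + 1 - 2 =-10*l^2 - 11*l + 2*t^2 + t*(1 - 8*l) - 1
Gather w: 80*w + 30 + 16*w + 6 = 96*w + 36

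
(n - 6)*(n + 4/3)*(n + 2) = n^3 - 8*n^2/3 - 52*n/3 - 16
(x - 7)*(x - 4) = x^2 - 11*x + 28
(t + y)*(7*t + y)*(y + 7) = 7*t^2*y + 49*t^2 + 8*t*y^2 + 56*t*y + y^3 + 7*y^2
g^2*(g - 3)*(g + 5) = g^4 + 2*g^3 - 15*g^2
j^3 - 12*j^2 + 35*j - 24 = (j - 8)*(j - 3)*(j - 1)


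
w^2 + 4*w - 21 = (w - 3)*(w + 7)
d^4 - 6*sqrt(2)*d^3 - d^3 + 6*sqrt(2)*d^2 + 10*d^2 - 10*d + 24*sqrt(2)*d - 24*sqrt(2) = (d - 1)*(d - 4*sqrt(2))*(d - 3*sqrt(2))*(d + sqrt(2))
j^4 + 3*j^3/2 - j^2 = j^2*(j - 1/2)*(j + 2)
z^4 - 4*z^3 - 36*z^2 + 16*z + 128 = (z - 8)*(z - 2)*(z + 2)*(z + 4)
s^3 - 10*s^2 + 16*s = s*(s - 8)*(s - 2)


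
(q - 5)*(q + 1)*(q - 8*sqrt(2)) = q^3 - 8*sqrt(2)*q^2 - 4*q^2 - 5*q + 32*sqrt(2)*q + 40*sqrt(2)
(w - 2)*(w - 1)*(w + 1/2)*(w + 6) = w^4 + 7*w^3/2 - 29*w^2/2 + 4*w + 6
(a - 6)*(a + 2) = a^2 - 4*a - 12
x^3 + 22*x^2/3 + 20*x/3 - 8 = (x - 2/3)*(x + 2)*(x + 6)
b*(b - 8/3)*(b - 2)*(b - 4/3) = b^4 - 6*b^3 + 104*b^2/9 - 64*b/9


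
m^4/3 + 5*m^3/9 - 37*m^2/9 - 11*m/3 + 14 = (m/3 + 1)*(m - 7/3)*(m - 2)*(m + 3)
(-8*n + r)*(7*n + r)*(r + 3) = -56*n^2*r - 168*n^2 - n*r^2 - 3*n*r + r^3 + 3*r^2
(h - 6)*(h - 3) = h^2 - 9*h + 18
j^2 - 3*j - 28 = (j - 7)*(j + 4)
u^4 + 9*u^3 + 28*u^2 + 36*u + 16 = (u + 1)*(u + 2)^2*(u + 4)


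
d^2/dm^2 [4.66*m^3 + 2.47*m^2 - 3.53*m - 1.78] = 27.96*m + 4.94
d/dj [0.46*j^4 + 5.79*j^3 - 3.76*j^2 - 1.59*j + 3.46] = 1.84*j^3 + 17.37*j^2 - 7.52*j - 1.59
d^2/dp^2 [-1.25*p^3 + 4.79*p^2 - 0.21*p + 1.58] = 9.58 - 7.5*p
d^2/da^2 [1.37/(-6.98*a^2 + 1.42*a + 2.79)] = (-133.493896*a^2 + 27.157784*a + 1.37*(13.96*a - 1.42)*(27.92*a - 2.84) + 53.359308)/(-6.98*a^2 + 1.42*a + 2.79)^3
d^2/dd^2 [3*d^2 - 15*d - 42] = 6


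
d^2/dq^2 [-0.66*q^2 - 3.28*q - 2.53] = -1.32000000000000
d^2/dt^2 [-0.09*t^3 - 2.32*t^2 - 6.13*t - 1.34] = -0.54*t - 4.64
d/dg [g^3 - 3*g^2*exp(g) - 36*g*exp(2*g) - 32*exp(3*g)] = -3*g^2*exp(g) + 3*g^2 - 72*g*exp(2*g) - 6*g*exp(g) - 96*exp(3*g) - 36*exp(2*g)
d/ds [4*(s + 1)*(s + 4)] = 8*s + 20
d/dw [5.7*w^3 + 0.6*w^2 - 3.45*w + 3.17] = 17.1*w^2 + 1.2*w - 3.45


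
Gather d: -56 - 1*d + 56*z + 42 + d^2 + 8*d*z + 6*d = d^2 + d*(8*z + 5) + 56*z - 14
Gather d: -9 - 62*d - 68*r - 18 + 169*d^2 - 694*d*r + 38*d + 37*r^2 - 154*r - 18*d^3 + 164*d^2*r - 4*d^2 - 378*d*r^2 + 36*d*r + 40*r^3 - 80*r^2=-18*d^3 + d^2*(164*r + 165) + d*(-378*r^2 - 658*r - 24) + 40*r^3 - 43*r^2 - 222*r - 27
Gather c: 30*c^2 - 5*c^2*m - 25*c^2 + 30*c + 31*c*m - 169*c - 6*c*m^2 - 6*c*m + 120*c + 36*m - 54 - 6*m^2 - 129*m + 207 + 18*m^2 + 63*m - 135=c^2*(5 - 5*m) + c*(-6*m^2 + 25*m - 19) + 12*m^2 - 30*m + 18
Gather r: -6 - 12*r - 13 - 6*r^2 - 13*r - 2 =-6*r^2 - 25*r - 21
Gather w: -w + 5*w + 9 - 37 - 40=4*w - 68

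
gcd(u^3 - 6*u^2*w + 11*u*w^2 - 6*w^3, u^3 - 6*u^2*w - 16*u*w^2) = 1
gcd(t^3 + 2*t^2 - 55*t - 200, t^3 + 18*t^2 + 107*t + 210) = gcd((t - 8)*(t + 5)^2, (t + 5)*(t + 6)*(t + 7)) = t + 5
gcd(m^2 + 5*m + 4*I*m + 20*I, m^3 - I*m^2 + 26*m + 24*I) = m + 4*I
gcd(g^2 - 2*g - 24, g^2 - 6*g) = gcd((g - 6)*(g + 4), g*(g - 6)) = g - 6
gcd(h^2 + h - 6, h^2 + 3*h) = h + 3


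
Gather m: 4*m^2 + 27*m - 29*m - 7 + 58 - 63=4*m^2 - 2*m - 12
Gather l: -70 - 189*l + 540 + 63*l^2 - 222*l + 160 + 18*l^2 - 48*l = 81*l^2 - 459*l + 630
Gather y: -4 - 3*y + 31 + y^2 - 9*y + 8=y^2 - 12*y + 35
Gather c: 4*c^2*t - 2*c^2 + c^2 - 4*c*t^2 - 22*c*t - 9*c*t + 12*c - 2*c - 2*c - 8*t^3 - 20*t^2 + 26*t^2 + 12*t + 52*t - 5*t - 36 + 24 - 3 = c^2*(4*t - 1) + c*(-4*t^2 - 31*t + 8) - 8*t^3 + 6*t^2 + 59*t - 15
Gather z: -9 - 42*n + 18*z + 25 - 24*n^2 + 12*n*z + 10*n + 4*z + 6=-24*n^2 - 32*n + z*(12*n + 22) + 22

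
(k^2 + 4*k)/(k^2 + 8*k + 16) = k/(k + 4)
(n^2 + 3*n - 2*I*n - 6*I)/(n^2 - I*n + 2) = (n + 3)/(n + I)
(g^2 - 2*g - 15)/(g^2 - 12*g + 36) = (g^2 - 2*g - 15)/(g^2 - 12*g + 36)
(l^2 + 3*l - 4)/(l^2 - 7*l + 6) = (l + 4)/(l - 6)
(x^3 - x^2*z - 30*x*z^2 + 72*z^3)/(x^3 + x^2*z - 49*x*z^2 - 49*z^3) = (x^3 - x^2*z - 30*x*z^2 + 72*z^3)/(x^3 + x^2*z - 49*x*z^2 - 49*z^3)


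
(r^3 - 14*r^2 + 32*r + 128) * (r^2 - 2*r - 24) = r^5 - 16*r^4 + 36*r^3 + 400*r^2 - 1024*r - 3072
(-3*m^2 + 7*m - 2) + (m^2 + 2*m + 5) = -2*m^2 + 9*m + 3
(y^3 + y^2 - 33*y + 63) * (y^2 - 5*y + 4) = y^5 - 4*y^4 - 34*y^3 + 232*y^2 - 447*y + 252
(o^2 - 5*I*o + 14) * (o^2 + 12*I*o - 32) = o^4 + 7*I*o^3 + 42*o^2 + 328*I*o - 448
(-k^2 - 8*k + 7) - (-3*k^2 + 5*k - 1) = 2*k^2 - 13*k + 8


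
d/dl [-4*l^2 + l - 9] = 1 - 8*l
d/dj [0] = 0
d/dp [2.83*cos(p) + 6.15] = -2.83*sin(p)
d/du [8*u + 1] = 8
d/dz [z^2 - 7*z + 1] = 2*z - 7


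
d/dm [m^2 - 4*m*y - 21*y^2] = 2*m - 4*y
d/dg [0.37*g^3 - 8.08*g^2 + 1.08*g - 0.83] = 1.11*g^2 - 16.16*g + 1.08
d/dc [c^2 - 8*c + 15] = 2*c - 8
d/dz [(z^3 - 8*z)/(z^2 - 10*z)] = (z^2 - 20*z + 8)/(z^2 - 20*z + 100)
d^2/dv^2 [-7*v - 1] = 0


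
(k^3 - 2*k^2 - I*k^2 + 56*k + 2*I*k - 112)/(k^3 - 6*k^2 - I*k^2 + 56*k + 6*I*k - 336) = (k - 2)/(k - 6)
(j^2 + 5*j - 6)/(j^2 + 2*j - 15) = (j^2 + 5*j - 6)/(j^2 + 2*j - 15)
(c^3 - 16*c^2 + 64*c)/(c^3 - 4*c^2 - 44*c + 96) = c*(c - 8)/(c^2 + 4*c - 12)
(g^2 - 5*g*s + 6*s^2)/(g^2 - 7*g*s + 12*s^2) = (-g + 2*s)/(-g + 4*s)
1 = 1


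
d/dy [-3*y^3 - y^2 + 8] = y*(-9*y - 2)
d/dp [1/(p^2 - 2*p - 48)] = 2*(1 - p)/(-p^2 + 2*p + 48)^2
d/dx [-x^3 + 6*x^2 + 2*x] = -3*x^2 + 12*x + 2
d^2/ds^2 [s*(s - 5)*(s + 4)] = 6*s - 2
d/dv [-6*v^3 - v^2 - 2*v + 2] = -18*v^2 - 2*v - 2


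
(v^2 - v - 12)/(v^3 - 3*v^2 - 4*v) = (v + 3)/(v*(v + 1))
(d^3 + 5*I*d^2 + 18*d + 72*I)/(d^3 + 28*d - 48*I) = (d + 3*I)/(d - 2*I)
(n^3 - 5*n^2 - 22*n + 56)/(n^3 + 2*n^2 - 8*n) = (n - 7)/n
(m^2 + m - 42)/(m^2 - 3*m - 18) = (m + 7)/(m + 3)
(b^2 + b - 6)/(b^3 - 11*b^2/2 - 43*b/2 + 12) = 2*(b - 2)/(2*b^2 - 17*b + 8)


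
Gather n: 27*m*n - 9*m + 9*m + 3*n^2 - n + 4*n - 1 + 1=3*n^2 + n*(27*m + 3)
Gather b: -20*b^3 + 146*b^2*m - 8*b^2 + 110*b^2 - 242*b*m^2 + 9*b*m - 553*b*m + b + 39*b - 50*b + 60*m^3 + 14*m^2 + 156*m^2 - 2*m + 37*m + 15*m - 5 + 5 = -20*b^3 + b^2*(146*m + 102) + b*(-242*m^2 - 544*m - 10) + 60*m^3 + 170*m^2 + 50*m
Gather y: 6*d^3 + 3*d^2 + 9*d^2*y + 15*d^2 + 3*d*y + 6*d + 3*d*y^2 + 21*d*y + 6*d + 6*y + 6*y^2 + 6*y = 6*d^3 + 18*d^2 + 12*d + y^2*(3*d + 6) + y*(9*d^2 + 24*d + 12)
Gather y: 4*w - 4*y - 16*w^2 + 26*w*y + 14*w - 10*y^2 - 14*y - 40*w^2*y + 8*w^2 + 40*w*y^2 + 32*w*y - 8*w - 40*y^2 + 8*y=-8*w^2 + 10*w + y^2*(40*w - 50) + y*(-40*w^2 + 58*w - 10)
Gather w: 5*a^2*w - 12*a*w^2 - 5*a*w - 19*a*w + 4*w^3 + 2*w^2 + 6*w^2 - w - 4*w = 4*w^3 + w^2*(8 - 12*a) + w*(5*a^2 - 24*a - 5)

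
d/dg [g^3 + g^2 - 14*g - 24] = 3*g^2 + 2*g - 14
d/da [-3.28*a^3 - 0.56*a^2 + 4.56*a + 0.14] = -9.84*a^2 - 1.12*a + 4.56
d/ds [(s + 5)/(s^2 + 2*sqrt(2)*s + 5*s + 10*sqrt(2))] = -1/(s^2 + 4*sqrt(2)*s + 8)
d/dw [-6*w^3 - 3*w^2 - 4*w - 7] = -18*w^2 - 6*w - 4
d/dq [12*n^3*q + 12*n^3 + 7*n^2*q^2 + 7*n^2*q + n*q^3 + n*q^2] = n*(12*n^2 + 14*n*q + 7*n + 3*q^2 + 2*q)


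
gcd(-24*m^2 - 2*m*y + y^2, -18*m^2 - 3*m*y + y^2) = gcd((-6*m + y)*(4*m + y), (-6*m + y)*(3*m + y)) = -6*m + y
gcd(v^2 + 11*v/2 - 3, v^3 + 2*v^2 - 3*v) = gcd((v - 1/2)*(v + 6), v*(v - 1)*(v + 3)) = 1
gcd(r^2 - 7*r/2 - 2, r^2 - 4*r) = r - 4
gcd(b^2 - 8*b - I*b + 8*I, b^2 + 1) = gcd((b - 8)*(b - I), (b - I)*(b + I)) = b - I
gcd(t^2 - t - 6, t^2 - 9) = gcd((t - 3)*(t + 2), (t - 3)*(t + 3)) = t - 3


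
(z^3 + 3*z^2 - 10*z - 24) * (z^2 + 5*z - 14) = z^5 + 8*z^4 - 9*z^3 - 116*z^2 + 20*z + 336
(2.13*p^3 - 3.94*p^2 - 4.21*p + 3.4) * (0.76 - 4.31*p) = -9.1803*p^4 + 18.6002*p^3 + 15.1507*p^2 - 17.8536*p + 2.584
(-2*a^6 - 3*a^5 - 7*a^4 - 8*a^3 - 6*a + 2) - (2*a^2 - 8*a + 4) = -2*a^6 - 3*a^5 - 7*a^4 - 8*a^3 - 2*a^2 + 2*a - 2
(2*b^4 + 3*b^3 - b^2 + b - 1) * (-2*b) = -4*b^5 - 6*b^4 + 2*b^3 - 2*b^2 + 2*b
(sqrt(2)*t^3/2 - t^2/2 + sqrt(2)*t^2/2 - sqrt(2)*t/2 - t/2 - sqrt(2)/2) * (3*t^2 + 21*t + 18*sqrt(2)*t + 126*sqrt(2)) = 3*sqrt(2)*t^5/2 + 33*t^4/2 + 12*sqrt(2)*t^4 + 132*t^3 - 84*sqrt(2)*t^2 + 195*t^2/2 - 144*t - 147*sqrt(2)*t/2 - 126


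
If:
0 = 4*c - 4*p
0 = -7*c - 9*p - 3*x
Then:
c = -3*x/16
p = -3*x/16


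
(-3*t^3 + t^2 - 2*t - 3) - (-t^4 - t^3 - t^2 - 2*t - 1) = t^4 - 2*t^3 + 2*t^2 - 2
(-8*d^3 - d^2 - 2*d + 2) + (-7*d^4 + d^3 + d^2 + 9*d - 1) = -7*d^4 - 7*d^3 + 7*d + 1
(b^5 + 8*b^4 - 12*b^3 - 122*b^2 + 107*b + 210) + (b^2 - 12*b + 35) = b^5 + 8*b^4 - 12*b^3 - 121*b^2 + 95*b + 245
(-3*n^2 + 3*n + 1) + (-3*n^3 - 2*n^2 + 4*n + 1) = -3*n^3 - 5*n^2 + 7*n + 2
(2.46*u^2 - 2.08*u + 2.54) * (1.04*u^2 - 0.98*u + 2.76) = 2.5584*u^4 - 4.574*u^3 + 11.4696*u^2 - 8.23*u + 7.0104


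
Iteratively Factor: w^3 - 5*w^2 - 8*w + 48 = (w - 4)*(w^2 - w - 12) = (w - 4)*(w + 3)*(w - 4)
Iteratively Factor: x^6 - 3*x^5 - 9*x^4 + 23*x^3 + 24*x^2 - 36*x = (x + 2)*(x^5 - 5*x^4 + x^3 + 21*x^2 - 18*x) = (x - 1)*(x + 2)*(x^4 - 4*x^3 - 3*x^2 + 18*x) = x*(x - 1)*(x + 2)*(x^3 - 4*x^2 - 3*x + 18) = x*(x - 1)*(x + 2)^2*(x^2 - 6*x + 9) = x*(x - 3)*(x - 1)*(x + 2)^2*(x - 3)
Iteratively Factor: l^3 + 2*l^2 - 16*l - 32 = (l - 4)*(l^2 + 6*l + 8) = (l - 4)*(l + 4)*(l + 2)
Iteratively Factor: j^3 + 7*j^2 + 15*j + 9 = (j + 3)*(j^2 + 4*j + 3) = (j + 3)^2*(j + 1)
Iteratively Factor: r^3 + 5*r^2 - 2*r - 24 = (r + 3)*(r^2 + 2*r - 8) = (r + 3)*(r + 4)*(r - 2)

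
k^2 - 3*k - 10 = (k - 5)*(k + 2)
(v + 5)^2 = v^2 + 10*v + 25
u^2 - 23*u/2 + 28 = (u - 8)*(u - 7/2)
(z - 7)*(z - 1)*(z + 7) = z^3 - z^2 - 49*z + 49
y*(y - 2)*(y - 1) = y^3 - 3*y^2 + 2*y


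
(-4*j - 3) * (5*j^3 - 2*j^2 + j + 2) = -20*j^4 - 7*j^3 + 2*j^2 - 11*j - 6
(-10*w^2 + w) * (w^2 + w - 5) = -10*w^4 - 9*w^3 + 51*w^2 - 5*w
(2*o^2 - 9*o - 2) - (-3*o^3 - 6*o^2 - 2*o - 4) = 3*o^3 + 8*o^2 - 7*o + 2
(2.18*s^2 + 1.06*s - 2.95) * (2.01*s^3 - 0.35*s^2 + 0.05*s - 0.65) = 4.3818*s^5 + 1.3676*s^4 - 6.1915*s^3 - 0.3315*s^2 - 0.8365*s + 1.9175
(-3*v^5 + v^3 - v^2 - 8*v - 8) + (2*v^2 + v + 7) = -3*v^5 + v^3 + v^2 - 7*v - 1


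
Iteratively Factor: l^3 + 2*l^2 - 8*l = (l)*(l^2 + 2*l - 8) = l*(l - 2)*(l + 4)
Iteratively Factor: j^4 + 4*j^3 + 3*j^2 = (j + 3)*(j^3 + j^2) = j*(j + 3)*(j^2 + j) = j*(j + 1)*(j + 3)*(j)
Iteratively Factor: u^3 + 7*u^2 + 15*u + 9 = (u + 3)*(u^2 + 4*u + 3) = (u + 1)*(u + 3)*(u + 3)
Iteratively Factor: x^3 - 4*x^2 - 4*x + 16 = (x - 4)*(x^2 - 4) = (x - 4)*(x + 2)*(x - 2)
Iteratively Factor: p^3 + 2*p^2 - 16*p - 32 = (p - 4)*(p^2 + 6*p + 8) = (p - 4)*(p + 4)*(p + 2)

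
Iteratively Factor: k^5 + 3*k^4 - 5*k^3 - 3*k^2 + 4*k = (k - 1)*(k^4 + 4*k^3 - k^2 - 4*k) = k*(k - 1)*(k^3 + 4*k^2 - k - 4) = k*(k - 1)^2*(k^2 + 5*k + 4) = k*(k - 1)^2*(k + 4)*(k + 1)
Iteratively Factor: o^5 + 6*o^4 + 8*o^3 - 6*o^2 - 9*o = (o)*(o^4 + 6*o^3 + 8*o^2 - 6*o - 9) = o*(o + 3)*(o^3 + 3*o^2 - o - 3) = o*(o + 3)^2*(o^2 - 1) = o*(o - 1)*(o + 3)^2*(o + 1)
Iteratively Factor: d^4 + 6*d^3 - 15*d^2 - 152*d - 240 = (d - 5)*(d^3 + 11*d^2 + 40*d + 48) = (d - 5)*(d + 4)*(d^2 + 7*d + 12) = (d - 5)*(d + 3)*(d + 4)*(d + 4)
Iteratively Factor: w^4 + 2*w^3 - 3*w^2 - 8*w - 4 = (w - 2)*(w^3 + 4*w^2 + 5*w + 2) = (w - 2)*(w + 1)*(w^2 + 3*w + 2) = (w - 2)*(w + 1)^2*(w + 2)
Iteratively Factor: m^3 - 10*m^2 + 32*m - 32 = (m - 2)*(m^2 - 8*m + 16) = (m - 4)*(m - 2)*(m - 4)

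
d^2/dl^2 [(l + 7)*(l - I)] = 2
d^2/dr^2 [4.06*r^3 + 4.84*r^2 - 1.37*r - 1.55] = 24.36*r + 9.68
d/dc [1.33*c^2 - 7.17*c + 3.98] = 2.66*c - 7.17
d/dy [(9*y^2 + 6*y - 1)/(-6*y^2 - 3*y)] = (3*y^2 - 4*y - 1)/(3*y^2*(4*y^2 + 4*y + 1))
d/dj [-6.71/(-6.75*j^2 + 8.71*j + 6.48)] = (58.4441 - 90.585*j)/(-6.75*j^2 + 8.71*j + 6.48)^2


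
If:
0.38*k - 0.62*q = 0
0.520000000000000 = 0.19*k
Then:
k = 2.74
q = 1.68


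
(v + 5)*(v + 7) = v^2 + 12*v + 35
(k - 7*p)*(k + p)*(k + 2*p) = k^3 - 4*k^2*p - 19*k*p^2 - 14*p^3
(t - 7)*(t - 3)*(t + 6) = t^3 - 4*t^2 - 39*t + 126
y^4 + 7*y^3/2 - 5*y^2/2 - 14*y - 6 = (y - 2)*(y + 1/2)*(y + 2)*(y + 3)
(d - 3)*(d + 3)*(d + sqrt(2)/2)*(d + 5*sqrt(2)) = d^4 + 11*sqrt(2)*d^3/2 - 4*d^2 - 99*sqrt(2)*d/2 - 45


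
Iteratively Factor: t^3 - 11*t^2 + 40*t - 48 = (t - 3)*(t^2 - 8*t + 16) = (t - 4)*(t - 3)*(t - 4)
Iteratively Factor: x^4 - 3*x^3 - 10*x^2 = (x)*(x^3 - 3*x^2 - 10*x) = x*(x + 2)*(x^2 - 5*x) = x*(x - 5)*(x + 2)*(x)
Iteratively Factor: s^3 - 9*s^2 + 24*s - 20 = (s - 2)*(s^2 - 7*s + 10) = (s - 5)*(s - 2)*(s - 2)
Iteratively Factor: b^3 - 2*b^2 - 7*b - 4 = (b + 1)*(b^2 - 3*b - 4) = (b + 1)^2*(b - 4)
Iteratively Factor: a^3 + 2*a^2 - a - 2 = (a + 2)*(a^2 - 1) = (a - 1)*(a + 2)*(a + 1)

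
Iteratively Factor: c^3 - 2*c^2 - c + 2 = (c - 2)*(c^2 - 1) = (c - 2)*(c - 1)*(c + 1)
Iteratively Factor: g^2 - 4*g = (g)*(g - 4)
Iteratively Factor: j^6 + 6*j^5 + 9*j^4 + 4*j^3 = (j)*(j^5 + 6*j^4 + 9*j^3 + 4*j^2) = j^2*(j^4 + 6*j^3 + 9*j^2 + 4*j) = j^2*(j + 1)*(j^3 + 5*j^2 + 4*j) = j^3*(j + 1)*(j^2 + 5*j + 4) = j^3*(j + 1)^2*(j + 4)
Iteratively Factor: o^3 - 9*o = (o)*(o^2 - 9) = o*(o + 3)*(o - 3)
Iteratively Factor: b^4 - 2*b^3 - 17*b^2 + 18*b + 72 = (b + 2)*(b^3 - 4*b^2 - 9*b + 36) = (b + 2)*(b + 3)*(b^2 - 7*b + 12) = (b - 3)*(b + 2)*(b + 3)*(b - 4)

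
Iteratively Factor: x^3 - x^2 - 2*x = (x + 1)*(x^2 - 2*x) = x*(x + 1)*(x - 2)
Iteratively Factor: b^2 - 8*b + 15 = (b - 3)*(b - 5)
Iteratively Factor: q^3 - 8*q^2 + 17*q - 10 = (q - 5)*(q^2 - 3*q + 2) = (q - 5)*(q - 1)*(q - 2)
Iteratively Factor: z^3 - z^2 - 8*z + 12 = (z + 3)*(z^2 - 4*z + 4) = (z - 2)*(z + 3)*(z - 2)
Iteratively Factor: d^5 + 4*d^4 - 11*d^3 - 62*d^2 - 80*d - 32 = (d + 1)*(d^4 + 3*d^3 - 14*d^2 - 48*d - 32) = (d + 1)*(d + 2)*(d^3 + d^2 - 16*d - 16) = (d + 1)^2*(d + 2)*(d^2 - 16) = (d - 4)*(d + 1)^2*(d + 2)*(d + 4)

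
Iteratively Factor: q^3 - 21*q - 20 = (q + 4)*(q^2 - 4*q - 5) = (q - 5)*(q + 4)*(q + 1)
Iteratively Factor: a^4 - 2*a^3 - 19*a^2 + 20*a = (a - 5)*(a^3 + 3*a^2 - 4*a) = (a - 5)*(a + 4)*(a^2 - a) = (a - 5)*(a - 1)*(a + 4)*(a)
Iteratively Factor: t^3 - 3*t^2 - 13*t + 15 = (t + 3)*(t^2 - 6*t + 5) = (t - 1)*(t + 3)*(t - 5)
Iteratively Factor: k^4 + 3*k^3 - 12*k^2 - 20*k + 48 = (k - 2)*(k^3 + 5*k^2 - 2*k - 24) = (k - 2)*(k + 4)*(k^2 + k - 6) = (k - 2)^2*(k + 4)*(k + 3)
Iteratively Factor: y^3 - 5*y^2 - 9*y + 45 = (y - 5)*(y^2 - 9) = (y - 5)*(y - 3)*(y + 3)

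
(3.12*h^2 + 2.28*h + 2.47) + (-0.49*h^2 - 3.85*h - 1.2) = 2.63*h^2 - 1.57*h + 1.27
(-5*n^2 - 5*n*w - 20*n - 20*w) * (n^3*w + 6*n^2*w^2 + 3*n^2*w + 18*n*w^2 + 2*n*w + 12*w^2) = -5*n^5*w - 35*n^4*w^2 - 35*n^4*w - 30*n^3*w^3 - 245*n^3*w^2 - 70*n^3*w - 210*n^2*w^3 - 490*n^2*w^2 - 40*n^2*w - 420*n*w^3 - 280*n*w^2 - 240*w^3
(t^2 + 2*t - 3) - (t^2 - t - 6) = 3*t + 3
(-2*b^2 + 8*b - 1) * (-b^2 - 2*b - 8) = 2*b^4 - 4*b^3 + b^2 - 62*b + 8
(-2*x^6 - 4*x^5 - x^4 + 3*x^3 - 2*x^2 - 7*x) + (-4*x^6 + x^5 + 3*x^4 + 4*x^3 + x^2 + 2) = -6*x^6 - 3*x^5 + 2*x^4 + 7*x^3 - x^2 - 7*x + 2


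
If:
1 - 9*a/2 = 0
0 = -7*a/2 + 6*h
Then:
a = 2/9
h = 7/54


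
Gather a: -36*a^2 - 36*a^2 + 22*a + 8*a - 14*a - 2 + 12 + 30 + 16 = -72*a^2 + 16*a + 56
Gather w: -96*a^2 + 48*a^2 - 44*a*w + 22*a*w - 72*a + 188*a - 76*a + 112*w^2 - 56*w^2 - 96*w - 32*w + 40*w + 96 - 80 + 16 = -48*a^2 + 40*a + 56*w^2 + w*(-22*a - 88) + 32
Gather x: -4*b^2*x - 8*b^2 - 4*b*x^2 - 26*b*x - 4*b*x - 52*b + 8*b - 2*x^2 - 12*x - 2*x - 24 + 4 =-8*b^2 - 44*b + x^2*(-4*b - 2) + x*(-4*b^2 - 30*b - 14) - 20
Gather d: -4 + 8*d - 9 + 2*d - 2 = 10*d - 15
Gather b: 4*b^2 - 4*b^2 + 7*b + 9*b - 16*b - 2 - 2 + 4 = 0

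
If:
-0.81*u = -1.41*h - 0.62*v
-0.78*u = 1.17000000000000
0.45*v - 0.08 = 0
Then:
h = -0.94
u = -1.50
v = 0.18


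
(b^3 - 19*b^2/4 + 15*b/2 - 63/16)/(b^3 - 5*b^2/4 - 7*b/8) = (4*b^2 - 12*b + 9)/(2*b*(2*b + 1))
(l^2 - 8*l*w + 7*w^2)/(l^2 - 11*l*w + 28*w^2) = (-l + w)/(-l + 4*w)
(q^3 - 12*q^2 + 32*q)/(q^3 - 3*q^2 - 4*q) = (q - 8)/(q + 1)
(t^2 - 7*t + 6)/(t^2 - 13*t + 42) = (t - 1)/(t - 7)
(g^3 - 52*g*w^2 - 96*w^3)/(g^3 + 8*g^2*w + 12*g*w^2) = (g - 8*w)/g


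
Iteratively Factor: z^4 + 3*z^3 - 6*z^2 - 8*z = (z)*(z^3 + 3*z^2 - 6*z - 8) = z*(z + 4)*(z^2 - z - 2) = z*(z - 2)*(z + 4)*(z + 1)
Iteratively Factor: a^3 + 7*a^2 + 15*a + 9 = (a + 3)*(a^2 + 4*a + 3) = (a + 1)*(a + 3)*(a + 3)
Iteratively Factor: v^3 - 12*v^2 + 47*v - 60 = (v - 3)*(v^2 - 9*v + 20) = (v - 5)*(v - 3)*(v - 4)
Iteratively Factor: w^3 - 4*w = (w + 2)*(w^2 - 2*w) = (w - 2)*(w + 2)*(w)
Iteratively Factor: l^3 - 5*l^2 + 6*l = (l - 3)*(l^2 - 2*l) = (l - 3)*(l - 2)*(l)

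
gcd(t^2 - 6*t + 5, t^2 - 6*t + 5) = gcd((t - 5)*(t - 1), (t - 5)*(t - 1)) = t^2 - 6*t + 5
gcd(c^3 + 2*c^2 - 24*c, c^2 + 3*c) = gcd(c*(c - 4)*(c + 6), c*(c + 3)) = c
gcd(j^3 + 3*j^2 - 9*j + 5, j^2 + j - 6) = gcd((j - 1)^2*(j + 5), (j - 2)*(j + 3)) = 1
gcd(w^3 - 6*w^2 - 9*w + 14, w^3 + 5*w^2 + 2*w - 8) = w^2 + w - 2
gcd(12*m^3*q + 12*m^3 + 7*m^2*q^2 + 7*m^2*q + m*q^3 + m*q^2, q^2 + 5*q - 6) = 1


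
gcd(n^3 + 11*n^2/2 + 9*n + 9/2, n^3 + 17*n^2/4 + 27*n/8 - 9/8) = n^2 + 9*n/2 + 9/2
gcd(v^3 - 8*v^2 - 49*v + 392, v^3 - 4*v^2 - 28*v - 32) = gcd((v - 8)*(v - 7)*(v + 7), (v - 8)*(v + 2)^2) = v - 8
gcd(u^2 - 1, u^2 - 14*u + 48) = 1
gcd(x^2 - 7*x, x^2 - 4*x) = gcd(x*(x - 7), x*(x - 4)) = x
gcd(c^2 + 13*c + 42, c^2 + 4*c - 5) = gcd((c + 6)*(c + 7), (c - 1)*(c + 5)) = 1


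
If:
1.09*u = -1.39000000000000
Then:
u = -1.28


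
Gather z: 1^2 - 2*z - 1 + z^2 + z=z^2 - z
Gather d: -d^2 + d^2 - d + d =0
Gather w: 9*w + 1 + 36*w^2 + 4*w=36*w^2 + 13*w + 1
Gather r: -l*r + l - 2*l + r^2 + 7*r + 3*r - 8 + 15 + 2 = -l + r^2 + r*(10 - l) + 9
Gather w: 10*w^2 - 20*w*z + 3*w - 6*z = 10*w^2 + w*(3 - 20*z) - 6*z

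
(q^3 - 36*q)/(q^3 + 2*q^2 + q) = (q^2 - 36)/(q^2 + 2*q + 1)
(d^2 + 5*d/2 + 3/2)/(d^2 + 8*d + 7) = (d + 3/2)/(d + 7)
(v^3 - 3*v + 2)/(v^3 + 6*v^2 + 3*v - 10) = (v - 1)/(v + 5)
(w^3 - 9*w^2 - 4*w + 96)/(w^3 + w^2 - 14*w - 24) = (w - 8)/(w + 2)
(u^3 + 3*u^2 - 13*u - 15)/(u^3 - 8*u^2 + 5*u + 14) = (u^2 + 2*u - 15)/(u^2 - 9*u + 14)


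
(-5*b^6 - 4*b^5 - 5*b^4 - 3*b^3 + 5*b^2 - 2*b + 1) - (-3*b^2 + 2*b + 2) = -5*b^6 - 4*b^5 - 5*b^4 - 3*b^3 + 8*b^2 - 4*b - 1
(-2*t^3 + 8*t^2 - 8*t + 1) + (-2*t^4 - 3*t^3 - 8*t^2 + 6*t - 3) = -2*t^4 - 5*t^3 - 2*t - 2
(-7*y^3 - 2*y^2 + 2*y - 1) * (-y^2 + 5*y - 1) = 7*y^5 - 33*y^4 - 5*y^3 + 13*y^2 - 7*y + 1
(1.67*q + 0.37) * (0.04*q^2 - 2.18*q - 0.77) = 0.0668*q^3 - 3.6258*q^2 - 2.0925*q - 0.2849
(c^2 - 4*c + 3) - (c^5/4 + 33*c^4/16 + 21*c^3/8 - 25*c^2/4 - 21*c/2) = -c^5/4 - 33*c^4/16 - 21*c^3/8 + 29*c^2/4 + 13*c/2 + 3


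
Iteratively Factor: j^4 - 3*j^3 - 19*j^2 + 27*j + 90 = (j + 3)*(j^3 - 6*j^2 - j + 30) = (j - 5)*(j + 3)*(j^2 - j - 6) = (j - 5)*(j - 3)*(j + 3)*(j + 2)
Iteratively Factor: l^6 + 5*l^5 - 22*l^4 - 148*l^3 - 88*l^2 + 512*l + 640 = (l + 4)*(l^5 + l^4 - 26*l^3 - 44*l^2 + 88*l + 160) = (l + 2)*(l + 4)*(l^4 - l^3 - 24*l^2 + 4*l + 80) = (l - 2)*(l + 2)*(l + 4)*(l^3 + l^2 - 22*l - 40) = (l - 2)*(l + 2)^2*(l + 4)*(l^2 - l - 20) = (l - 5)*(l - 2)*(l + 2)^2*(l + 4)*(l + 4)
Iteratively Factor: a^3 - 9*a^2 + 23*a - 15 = (a - 5)*(a^2 - 4*a + 3) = (a - 5)*(a - 1)*(a - 3)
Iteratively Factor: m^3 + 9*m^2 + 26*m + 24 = (m + 3)*(m^2 + 6*m + 8) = (m + 3)*(m + 4)*(m + 2)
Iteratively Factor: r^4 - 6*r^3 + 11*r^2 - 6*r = (r)*(r^3 - 6*r^2 + 11*r - 6) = r*(r - 3)*(r^2 - 3*r + 2) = r*(r - 3)*(r - 2)*(r - 1)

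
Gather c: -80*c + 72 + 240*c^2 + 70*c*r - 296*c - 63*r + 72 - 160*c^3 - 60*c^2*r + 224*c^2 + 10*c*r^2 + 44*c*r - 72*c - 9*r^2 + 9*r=-160*c^3 + c^2*(464 - 60*r) + c*(10*r^2 + 114*r - 448) - 9*r^2 - 54*r + 144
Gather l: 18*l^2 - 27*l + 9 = 18*l^2 - 27*l + 9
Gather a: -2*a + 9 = 9 - 2*a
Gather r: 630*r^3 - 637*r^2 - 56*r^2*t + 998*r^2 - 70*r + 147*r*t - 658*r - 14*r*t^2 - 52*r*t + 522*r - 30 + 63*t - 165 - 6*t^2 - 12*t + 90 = 630*r^3 + r^2*(361 - 56*t) + r*(-14*t^2 + 95*t - 206) - 6*t^2 + 51*t - 105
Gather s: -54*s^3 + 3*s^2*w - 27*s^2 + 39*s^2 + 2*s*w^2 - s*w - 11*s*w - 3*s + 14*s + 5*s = -54*s^3 + s^2*(3*w + 12) + s*(2*w^2 - 12*w + 16)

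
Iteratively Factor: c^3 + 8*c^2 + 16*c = (c + 4)*(c^2 + 4*c) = c*(c + 4)*(c + 4)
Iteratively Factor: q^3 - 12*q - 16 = (q - 4)*(q^2 + 4*q + 4) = (q - 4)*(q + 2)*(q + 2)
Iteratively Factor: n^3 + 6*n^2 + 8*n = (n + 2)*(n^2 + 4*n) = (n + 2)*(n + 4)*(n)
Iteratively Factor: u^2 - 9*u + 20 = (u - 4)*(u - 5)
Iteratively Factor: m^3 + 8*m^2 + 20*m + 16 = (m + 2)*(m^2 + 6*m + 8) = (m + 2)^2*(m + 4)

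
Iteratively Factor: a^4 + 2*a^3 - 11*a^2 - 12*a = (a)*(a^3 + 2*a^2 - 11*a - 12) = a*(a - 3)*(a^2 + 5*a + 4) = a*(a - 3)*(a + 1)*(a + 4)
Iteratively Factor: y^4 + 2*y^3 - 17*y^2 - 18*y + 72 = (y - 2)*(y^3 + 4*y^2 - 9*y - 36) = (y - 3)*(y - 2)*(y^2 + 7*y + 12) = (y - 3)*(y - 2)*(y + 3)*(y + 4)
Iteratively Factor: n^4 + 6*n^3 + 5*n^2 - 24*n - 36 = (n + 3)*(n^3 + 3*n^2 - 4*n - 12) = (n + 3)^2*(n^2 - 4) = (n + 2)*(n + 3)^2*(n - 2)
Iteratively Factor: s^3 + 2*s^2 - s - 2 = (s - 1)*(s^2 + 3*s + 2) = (s - 1)*(s + 1)*(s + 2)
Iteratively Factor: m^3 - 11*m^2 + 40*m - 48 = (m - 3)*(m^2 - 8*m + 16) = (m - 4)*(m - 3)*(m - 4)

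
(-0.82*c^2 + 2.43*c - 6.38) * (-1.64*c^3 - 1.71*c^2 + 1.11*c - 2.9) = 1.3448*c^5 - 2.583*c^4 + 5.3977*c^3 + 15.9851*c^2 - 14.1288*c + 18.502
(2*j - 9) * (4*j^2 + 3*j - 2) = 8*j^3 - 30*j^2 - 31*j + 18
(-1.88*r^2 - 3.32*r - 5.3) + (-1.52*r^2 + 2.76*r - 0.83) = -3.4*r^2 - 0.56*r - 6.13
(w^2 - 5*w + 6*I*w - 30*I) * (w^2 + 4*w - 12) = w^4 - w^3 + 6*I*w^3 - 32*w^2 - 6*I*w^2 + 60*w - 192*I*w + 360*I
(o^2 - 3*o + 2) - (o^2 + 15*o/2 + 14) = -21*o/2 - 12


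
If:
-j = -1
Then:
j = 1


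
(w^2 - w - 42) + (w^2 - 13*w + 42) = 2*w^2 - 14*w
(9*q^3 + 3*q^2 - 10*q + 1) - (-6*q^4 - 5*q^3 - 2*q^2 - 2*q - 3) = 6*q^4 + 14*q^3 + 5*q^2 - 8*q + 4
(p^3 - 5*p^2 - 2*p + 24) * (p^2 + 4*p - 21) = p^5 - p^4 - 43*p^3 + 121*p^2 + 138*p - 504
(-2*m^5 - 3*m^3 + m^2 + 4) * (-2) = 4*m^5 + 6*m^3 - 2*m^2 - 8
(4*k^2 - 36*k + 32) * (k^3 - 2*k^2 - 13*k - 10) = 4*k^5 - 44*k^4 + 52*k^3 + 364*k^2 - 56*k - 320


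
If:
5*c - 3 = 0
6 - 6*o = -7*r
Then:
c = 3/5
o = 7*r/6 + 1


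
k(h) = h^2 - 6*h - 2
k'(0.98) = -4.04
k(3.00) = -11.00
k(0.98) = -6.92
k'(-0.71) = -7.42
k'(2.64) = -0.72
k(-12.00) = 214.00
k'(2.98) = -0.04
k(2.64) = -10.87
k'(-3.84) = -13.68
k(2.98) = -11.00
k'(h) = 2*h - 6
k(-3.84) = 35.79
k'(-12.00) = -30.00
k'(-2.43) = -10.86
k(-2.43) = 18.48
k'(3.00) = 0.00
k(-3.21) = 27.56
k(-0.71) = 2.76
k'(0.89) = -4.22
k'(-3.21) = -12.42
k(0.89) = -6.55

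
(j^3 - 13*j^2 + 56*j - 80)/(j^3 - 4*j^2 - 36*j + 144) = (j^2 - 9*j + 20)/(j^2 - 36)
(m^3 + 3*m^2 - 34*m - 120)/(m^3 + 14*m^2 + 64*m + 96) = (m^2 - m - 30)/(m^2 + 10*m + 24)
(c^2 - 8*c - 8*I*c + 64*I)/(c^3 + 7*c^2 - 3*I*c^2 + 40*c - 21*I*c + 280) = (c - 8)/(c^2 + c*(7 + 5*I) + 35*I)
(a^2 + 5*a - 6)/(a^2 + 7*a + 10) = (a^2 + 5*a - 6)/(a^2 + 7*a + 10)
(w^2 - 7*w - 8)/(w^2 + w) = (w - 8)/w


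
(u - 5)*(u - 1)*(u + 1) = u^3 - 5*u^2 - u + 5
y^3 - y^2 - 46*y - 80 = (y - 8)*(y + 2)*(y + 5)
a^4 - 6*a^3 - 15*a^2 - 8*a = a*(a - 8)*(a + 1)^2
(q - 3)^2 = q^2 - 6*q + 9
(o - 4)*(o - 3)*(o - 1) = o^3 - 8*o^2 + 19*o - 12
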